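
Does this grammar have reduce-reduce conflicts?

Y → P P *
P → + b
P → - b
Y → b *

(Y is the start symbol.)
No reduce-reduce conflicts

A reduce-reduce conflict occurs when an LR(0) state has two complete items [A → α .] and [B → β .] — both call for a reduction, and with no lookahead the parser cannot choose between them.

Augment with Y' → Y and build the canonical LR(0) collection (I0 = CLOSURE({[Y' → . Y]}), then GOTO on every symbol after a dot until no new states appear). It has 11 states:
  I0: { [P → . + b], [P → . - b], [Y → . P P *], [Y → . b *], [Y' → . Y] }  — shift
  I1: { [P → + . b] }  — shift
  I2: { [P → - . b] }  — shift
  I3: { [P → . + b], [P → . - b], [Y → P . P *] }  — shift
  I4: { [Y' → Y .] }  — accept
  I5: { [Y → b . *] }  — shift
  I6: { [Y → b * .] }  — reduce
  I7: { [Y → P P . *] }  — shift
  I8: { [Y → P P * .] }  — reduce
  I9: { [P → - b .] }  — reduce
  I10: { [P → + b .] }  — reduce

No state contains more than one complete item.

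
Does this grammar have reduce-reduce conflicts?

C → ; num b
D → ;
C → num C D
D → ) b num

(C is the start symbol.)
A reduce-reduce conflict occurs when an LR(0) state has two complete items [A → α .] and [B → β .] — both call for a reduction, and with no lookahead the parser cannot choose between them.

Augment with C' → C and build the canonical LR(0) collection (I0 = CLOSURE({[C' → . C]}), then GOTO on every symbol after a dot until no new states appear). It has 12 states:
  I0: { [C → . ; num b], [C → . num C D], [C' → . C] }  — shift
  I1: { [C → ; . num b] }  — shift
  I2: { [C' → C .] }  — accept
  I3: { [C → . ; num b], [C → . num C D], [C → num . C D] }  — shift
  I4: { [C → num C . D], [D → . ) b num], [D → . ;] }  — shift
  I5: { [D → ) . b num] }  — shift
  I6: { [D → ; .] }  — reduce
  I7: { [C → num C D .] }  — reduce
  I8: { [D → ) b . num] }  — shift
  I9: { [D → ) b num .] }  — reduce
  I10: { [C → ; num . b] }  — shift
  I11: { [C → ; num b .] }  — reduce

No state contains more than one complete item.

Answer: No reduce-reduce conflicts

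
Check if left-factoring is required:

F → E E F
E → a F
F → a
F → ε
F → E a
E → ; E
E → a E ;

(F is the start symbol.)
Left-factoring is needed when two productions for the same non-terminal
share a common prefix on the right-hand side.

Productions for F:
  F → E E F
  F → a
  F → ε
  F → E a
Productions for E:
  E → a F
  E → ; E
  E → a E ;

Found common prefix 'E' in productions for F
Found common prefix 'a' in productions for E

Answer: Yes, F has productions with common prefix 'E'; E has productions with common prefix 'a'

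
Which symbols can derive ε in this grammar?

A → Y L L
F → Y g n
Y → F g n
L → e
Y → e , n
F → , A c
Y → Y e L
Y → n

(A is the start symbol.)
A non-terminal is nullable if it can derive ε (the empty string): either it has an ε-production, or it has a production whose right-hand side consists entirely of nullable non-terminals.

There are no ε-productions, so no non-terminal can derive ε.
No non-terminals are nullable.

Answer: None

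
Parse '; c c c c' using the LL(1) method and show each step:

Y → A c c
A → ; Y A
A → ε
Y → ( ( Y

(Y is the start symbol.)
Stack is shown with the top on the left.

Stack          Input        Action
----------------------------------
Y $            ; c c c c $  output Y → A c c
A c c $        ; c c c c $  output A → ; Y A
; Y A c c $    ; c c c c $  match ';'
Y A c c $      c c c c $    output Y → A c c
A c c A c c $  c c c c $    output A → ε
c c A c c $    c c c c $    match 'c'
c A c c $      c c c $      match 'c'
A c c $        c c $        output A → ε
c c $          c c $        match 'c'
c $            c $          match 'c'
$              $            accept

The string is accepted.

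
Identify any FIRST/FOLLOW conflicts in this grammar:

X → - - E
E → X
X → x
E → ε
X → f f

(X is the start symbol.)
Nullable non-terminals: E.
FIRST sets used below: FIRST(X) = { '-', 'f', 'x' }

E: nullable alternative(s) E → ε; FOLLOW(E) = { $ }
  E → X: FIRST \ {ε} = { '-', 'f', 'x' } — disjoint from FOLLOW(E)
  E → ε: FIRST \ {ε} = { } — this is the only nullable alternative, skip

X has no nullable alternative, so no FIRST/FOLLOW check is needed there.

No FIRST/FOLLOW conflicts found.

Answer: No FIRST/FOLLOW conflicts.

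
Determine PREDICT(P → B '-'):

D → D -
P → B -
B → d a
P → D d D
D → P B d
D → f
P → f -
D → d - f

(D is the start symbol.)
{ 'd' }

PREDICT(P → B '-') = (FIRST(RHS) \ {ε}) ∪ (FOLLOW(P) if ε ∈ FIRST(RHS), i.e. RHS ⇒* ε)
FIRST(B) = { 'd' }
FIRST(B '-') = { 'd' }
ε ∉ FIRST(B '-'), so FOLLOW(P) is not added.
PREDICT(P → B '-') = { 'd' }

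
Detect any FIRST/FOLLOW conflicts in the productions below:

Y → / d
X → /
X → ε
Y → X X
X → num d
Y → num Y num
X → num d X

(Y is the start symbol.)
A FIRST/FOLLOW conflict occurs when a non-terminal N has a nullable alternative N → β (β ⇒* ε) and another alternative N → α with FIRST(α) ∩ FOLLOW(N) ≠ ∅: on such a lookahead the parser cannot decide between expanding α and letting N vanish via β.

Nullable non-terminals: X, Y.
FIRST sets used below: FIRST(X) = { '/', 'num', ε }

X: nullable alternative(s) X → ε; FOLLOW(X) = { $, '/', 'num' }
  X → /: FIRST \ {ε} = { '/' } — overlaps FOLLOW(X) on { '/' }: CONFLICT
  X → ε: FIRST \ {ε} = { } — this is the only nullable alternative, skip
  X → num d: FIRST \ {ε} = { 'num' } — overlaps FOLLOW(X) on { 'num' }: CONFLICT
  X → num d X: FIRST \ {ε} = { 'num' } — overlaps FOLLOW(X) on { 'num' }: CONFLICT

Y: nullable alternative(s) Y → X X; FOLLOW(Y) = { $, 'num' }
  Y → / d: FIRST \ {ε} = { '/' } — disjoint from FOLLOW(Y)
  Y → X X: FIRST \ {ε} = { '/', 'num' } — this is the only nullable alternative, skip
  Y → num Y num: FIRST \ {ε} = { 'num' } — overlaps FOLLOW(Y) on { 'num' }: CONFLICT

So the grammar has 4 FIRST/FOLLOW conflicts (marked CONFLICT above).

Answer: Yes. Y → num Y num with FOLLOW(Y) on { 'num' }; X → '/' with FOLLOW(X) on { '/' }; X → num d with FOLLOW(X) on { 'num' }; X → num d X with FOLLOW(X) on { 'num' }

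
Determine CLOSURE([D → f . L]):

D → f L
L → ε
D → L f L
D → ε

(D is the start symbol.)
To compute CLOSURE, for each item [A → α.Bβ] where B is a non-terminal, add [B → .γ] for all productions B → γ; repeat for the newly added items until nothing changes.

Start with: [D → f . L]
  [D → f . L] has the dot before L: add [L → .]
No further items can be added.

CLOSURE = { [D → f . L], [L → .] }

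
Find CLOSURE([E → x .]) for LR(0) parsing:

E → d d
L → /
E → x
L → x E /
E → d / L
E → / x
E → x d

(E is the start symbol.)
Start with: [E → x .]
The dot is at the end, so nothing is added.

CLOSURE = { [E → x .] }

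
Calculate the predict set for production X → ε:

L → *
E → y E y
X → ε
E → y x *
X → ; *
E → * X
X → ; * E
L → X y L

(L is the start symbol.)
PREDICT(X → ε) = (FIRST(RHS) \ {ε}) ∪ (FOLLOW(X) if ε ∈ FIRST(RHS), i.e. RHS ⇒* ε)
The right-hand side is ε (FIRST(ε) = { ε }), so the predict set is FOLLOW(X) = { 'y' }
PREDICT(X → ε) = { 'y' }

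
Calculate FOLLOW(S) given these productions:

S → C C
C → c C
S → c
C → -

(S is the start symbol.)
{ $ }

To compute FOLLOW(S), find every occurrence of S on a right-hand side N → α S β: add FIRST(β) \ {ε}, and if β is empty or nullable also add FOLLOW(N). Iterate to a fixed point.

S is the start symbol, so $ ∈ FOLLOW(S).
S does not occur on any right-hand side.

Taking the union: FOLLOW(S) = { $ }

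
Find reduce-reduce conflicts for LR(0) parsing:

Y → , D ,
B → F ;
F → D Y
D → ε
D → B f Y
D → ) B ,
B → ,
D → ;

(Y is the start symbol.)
Yes — I10: [D → .] vs [Y → , D , .]

Augment with Y' → Y and build the canonical LR(0) collection (I0 = CLOSURE({[Y' → . Y]}), then GOTO on every symbol after a dot until no new states appear). It has 17 states:
  I0: { [Y → . , D ,], [Y' → . Y] }  — shift
  I1: { [B → . ,], [B → . F ;], [D → . ) B ,], [D → . ;], [D → . B f Y], [D → .], [F → . D Y], [Y → , . D ,] }  — shift, reduce
  I2: { [Y' → Y .] }  — accept
  I3: { [B → . ,], [B → . F ;], [D → ) . B ,], [D → . ) B ,], [D → . ;], [D → . B f Y], [D → .], [F → . D Y] }  — shift, reduce
  I4: { [B → , .] }  — reduce
  I5: { [D → ; .] }  — reduce
  I6: { [D → B . f Y] }  — shift
  I7: { [F → D . Y], [Y → , D . ,], [Y → . , D ,] }  — shift
  I8: { [B → F . ;] }  — shift
  I9: { [B → F ; .] }  — reduce
  I10: { [B → . ,], [B → . F ;], [D → . ) B ,], [D → . ;], [D → . B f Y], [D → .], [F → . D Y], [Y → , . D ,], [Y → , D , .] }  — shift, 2 reduces
  I11: { [F → D Y .] }  — reduce
  I12: { [D → B f . Y], [Y → . , D ,] }  — shift
  I13: { [D → B f Y .] }  — reduce
  I14: { [D → ) B . ,], [D → B . f Y] }  — shift
  I15: { [F → D . Y], [Y → . , D ,] }  — shift
  I16: { [D → ) B , .] }  — reduce

I10 contains complete items [D → .], [Y → , D , .] — reduce-reduce conflict.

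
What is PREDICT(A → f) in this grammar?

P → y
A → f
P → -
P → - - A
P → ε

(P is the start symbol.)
{ 'f' }

PREDICT(A → f) = (FIRST(RHS) \ {ε}) ∪ (FOLLOW(A) if ε ∈ FIRST(RHS), i.e. RHS ⇒* ε)
FIRST(f) = { 'f' }
ε ∉ FIRST(f), so FOLLOW(A) is not added.
PREDICT(A → f) = { 'f' }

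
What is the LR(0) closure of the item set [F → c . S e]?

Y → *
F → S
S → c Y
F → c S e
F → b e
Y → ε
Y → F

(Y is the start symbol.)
Start with: [F → c . S e]
  [F → c . S e] has the dot before S: add [S → . c Y]
No further items can be added.

CLOSURE = { [F → c . S e], [S → . c Y] }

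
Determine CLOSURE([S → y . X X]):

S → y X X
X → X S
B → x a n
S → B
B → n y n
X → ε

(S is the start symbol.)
Start with: [S → y . X X]
  [S → y . X X] has the dot before X: add [X → . X S], [X → .]
No further items can be added.

CLOSURE = { [S → y . X X], [X → . X S], [X → .] }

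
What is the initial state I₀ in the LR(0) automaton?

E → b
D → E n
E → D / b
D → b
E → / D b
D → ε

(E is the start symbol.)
First, augment the grammar with E' → E
I₀ = CLOSURE({ [E' → . E] }):
  [E' → . E] has the dot before E: add [E → . b], [E → . D / b], [E → . / D b]
  [E → . D / b] has the dot before D: add [D → . E n], [D → . b], [D → .]
No further items can be added.

I₀ = { [D → . E n], [D → . b], [D → .], [E → . / D b], [E → . D / b], [E → . b], [E' → . E] }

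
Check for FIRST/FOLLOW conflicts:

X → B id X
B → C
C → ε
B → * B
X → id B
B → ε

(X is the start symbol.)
No FIRST/FOLLOW conflicts.

Nullable non-terminals: B, C.
FIRST sets used below: FIRST(C) = { ε }

B: nullable alternative(s) B → C, B → ε; FOLLOW(B) = { $, 'id' }
  B → C: FIRST \ {ε} = { } — disjoint from FOLLOW(B)
  B → * B: FIRST \ {ε} = { '*' } — disjoint from FOLLOW(B)
  B → ε: FIRST \ {ε} = { } — disjoint from FOLLOW(B)
C has a nullable alternative but only one production, so nothing to check.

X has no nullable alternative, so no FIRST/FOLLOW check is needed there.

No FIRST/FOLLOW conflicts found.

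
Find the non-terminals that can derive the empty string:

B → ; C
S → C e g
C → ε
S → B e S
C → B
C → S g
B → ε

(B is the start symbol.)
A non-terminal is nullable if it can derive ε (the empty string): either it has an ε-production, or it has a production whose right-hand side consists entirely of nullable non-terminals.

ε-productions: C → ε, B → ε
So C, B are immediately nullable.
No further non-terminal can be added: every production for the remaining non-terminals contains a terminal or a non-nullable non-terminal.
Nullable = { 'B', 'C' }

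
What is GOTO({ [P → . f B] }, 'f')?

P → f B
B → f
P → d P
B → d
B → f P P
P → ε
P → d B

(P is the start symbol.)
GOTO(I, 'f') = CLOSURE({ [A → αX.β] : [A → α.Xβ] ∈ I, X = 'f' })

Items with dot before 'f', with the dot advanced:
  [P → . f B] → [P → f . B]
Closure of the advanced items:
  [P → f . B] has the dot before B: add [B → . f], [B → . d], [B → . f P P]

GOTO = { [B → . d], [B → . f P P], [B → . f], [P → f . B] }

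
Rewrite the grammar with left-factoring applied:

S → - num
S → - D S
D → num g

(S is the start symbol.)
Left-factoring transforms A → αβ₁ | αβ₂ into A → αA' and A' → β₁ | β₂
(α is the longest common prefix among the alternatives). Repeat until
no nonterminal has two alternatives with a common prefix.

Round 1: S has alternatives sharing prefix '-'. Introduce S': S → - S'
  Add: S' → num
  Add: S' → D S

No remaining common prefixes — done.

Resulting grammar:
S → - S'
S' → num
S' → D S
D → num g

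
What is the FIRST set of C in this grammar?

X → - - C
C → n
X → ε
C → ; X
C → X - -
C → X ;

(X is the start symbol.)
{ '-', ';', 'n' }

FIRST sets of the other non-terminals involved (by the same procedure, iterated to a fixed point):
  FIRST(X) = { '-', ε }

From C → n:
  - n is a terminal: add 'n' and stop
From C → ; X:
  - ';' is a terminal: add ';' and stop
From C → X - -:
  - X is a non-terminal: add FIRST(X) \ {ε} = { '-' }
    X is nullable, so continue to the next symbol
  - '-' is a terminal: add '-' and stop
From C → X ;:
  - X is a non-terminal: add FIRST(X) \ {ε} = { '-' }
    X is nullable, so continue to the next symbol
  - ';' is a terminal: add ';' and stop

Collecting: FIRST(C) = { '-', ';', 'n' }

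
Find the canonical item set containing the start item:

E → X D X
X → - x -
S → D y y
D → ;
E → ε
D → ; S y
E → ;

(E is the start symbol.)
{ [E → . ;], [E → . X D X], [E → .], [E' → . E], [X → . - x -] }

First, augment the grammar with E' → E
I₀ = CLOSURE({ [E' → . E] }):
  [E' → . E] has the dot before E: add [E → . X D X], [E → .], [E → . ;]
  [E → . X D X] has the dot before X: add [X → . - x -]
No further items can be added.

I₀ = { [E → . ;], [E → . X D X], [E → .], [E' → . E], [X → . - x -] }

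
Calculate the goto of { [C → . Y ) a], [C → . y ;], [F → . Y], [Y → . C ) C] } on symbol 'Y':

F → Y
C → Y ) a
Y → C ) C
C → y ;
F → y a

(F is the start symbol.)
{ [C → Y . ) a], [F → Y .] }

GOTO(I, 'Y') = CLOSURE({ [A → αX.β] : [A → α.Xβ] ∈ I, X = 'Y' })

Items with dot before 'Y', with the dot advanced:
  [C → . Y ) a] → [C → Y . ) a]
  [F → . Y] → [F → Y .]
Closure adds nothing (no advanced item has the dot before a non-terminal).

GOTO = { [C → Y . ) a], [F → Y .] }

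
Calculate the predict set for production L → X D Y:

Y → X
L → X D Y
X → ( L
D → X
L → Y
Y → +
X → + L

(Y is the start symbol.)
PREDICT(L → X D Y) = (FIRST(RHS) \ {ε}) ∪ (FOLLOW(L) if ε ∈ FIRST(RHS), i.e. RHS ⇒* ε)
FIRST(X) = { '(', '+' }
FIRST(X D Y) = { '(', '+' }
ε ∉ FIRST(X D Y), so FOLLOW(L) is not added.
PREDICT(L → X D Y) = { '(', '+' }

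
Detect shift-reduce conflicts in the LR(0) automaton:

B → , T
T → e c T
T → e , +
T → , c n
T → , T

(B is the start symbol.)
A shift-reduce conflict occurs when an LR(0) state has both:
  - a complete (reduce) item [A → α .] (dot at the end), and
  - a shift item [B → β . c γ] (dot before a terminal).

Augment with B' → B and build the canonical LR(0) collection (I0 = CLOSURE({[B' → . B]}), then GOTO on every symbol after a dot until no new states appear). It has 13 states:
  I0: { [B → . , T], [B' → . B] }  — shift
  I1: { [B → , . T], [T → . , T], [T → . , c n], [T → . e , +], [T → . e c T] }  — shift
  I2: { [B' → B .] }  — accept
  I3: { [T → , . T], [T → , . c n], [T → . , T], [T → . , c n], [T → . e , +], [T → . e c T] }  — shift
  I4: { [B → , T .] }  — reduce
  I5: { [T → e . , +], [T → e . c T] }  — shift
  I6: { [T → e , . +] }  — shift
  I7: { [T → . , T], [T → . , c n], [T → . e , +], [T → . e c T], [T → e c . T] }  — shift
  I8: { [T → e c T .] }  — reduce
  I9: { [T → e , + .] }  — reduce
  I10: { [T → , T .] }  — reduce
  I11: { [T → , c . n] }  — shift
  I12: { [T → , c n .] }  — reduce

No state contains both a complete item and a shift item.

Answer: No shift-reduce conflicts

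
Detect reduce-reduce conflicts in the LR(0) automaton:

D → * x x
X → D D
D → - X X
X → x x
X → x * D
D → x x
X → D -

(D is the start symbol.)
Yes — I10: [D → x x .] vs [X → x x .]

Augment with D' → D and build the canonical LR(0) collection (I0 = CLOSURE({[D' → . D]}), then GOTO on every symbol after a dot until no new states appear). It has 17 states:
  I0: { [D → . * x x], [D → . - X X], [D → . x x], [D' → . D] }  — shift
  I1: { [D → * . x x] }  — shift
  I2: { [D → - . X X], [D → . * x x], [D → . - X X], [D → . x x], [X → . D -], [X → . D D], [X → . x * D], [X → . x x] }  — shift
  I3: { [D' → D .] }  — accept
  I4: { [D → x . x] }  — shift
  I5: { [D → x x .] }  — reduce
  I6: { [D → . * x x], [D → . - X X], [D → . x x], [X → D . -], [X → D . D] }  — shift
  I7: { [D → - X . X], [D → . * x x], [D → . - X X], [D → . x x], [X → . D -], [X → . D D], [X → . x * D], [X → . x x] }  — shift
  I8: { [D → x . x], [X → x . * D], [X → x . x] }  — shift
  I9: { [D → . * x x], [D → . - X X], [D → . x x], [X → x * . D] }  — shift
  I10: { [D → x x .], [X → x x .] }  — 2 reduces
  I11: { [X → x * D .] }  — reduce
  I12: { [D → - X X .] }  — reduce
  I13: { [D → - . X X], [D → . * x x], [D → . - X X], [D → . x x], [X → . D -], [X → . D D], [X → . x * D], [X → . x x], [X → D - .] }  — shift, reduce
  I14: { [X → D D .] }  — reduce
  I15: { [D → * x . x] }  — shift
  I16: { [D → * x x .] }  — reduce

I10 contains complete items [D → x x .], [X → x x .] — reduce-reduce conflict.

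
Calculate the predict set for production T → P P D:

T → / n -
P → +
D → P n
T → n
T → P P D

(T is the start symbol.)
PREDICT(T → P P D) = (FIRST(RHS) \ {ε}) ∪ (FOLLOW(T) if ε ∈ FIRST(RHS), i.e. RHS ⇒* ε)
FIRST(P) = { '+' }
FIRST(P P D) = { '+' }
ε ∉ FIRST(P P D), so FOLLOW(T) is not added.
PREDICT(T → P P D) = { '+' }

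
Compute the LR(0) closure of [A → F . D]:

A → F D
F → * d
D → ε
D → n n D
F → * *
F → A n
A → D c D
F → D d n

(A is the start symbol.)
To compute CLOSURE, for each item [A → α.Bβ] where B is a non-terminal, add [B → .γ] for all productions B → γ; repeat for the newly added items until nothing changes.

Start with: [A → F . D]
  [A → F . D] has the dot before D: add [D → .], [D → . n n D]
No further items can be added.

CLOSURE = { [A → F . D], [D → . n n D], [D → .] }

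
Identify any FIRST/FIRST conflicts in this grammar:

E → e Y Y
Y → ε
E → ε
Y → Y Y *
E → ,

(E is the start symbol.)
FIRST sets of the non-terminals at (or reachable through a nullable prefix from) the front of some alternative:
  FIRST(Y) = { '*', ε }

Productions for E:
  E → e Y Y: FIRST = { 'e' }
  E → ε: FIRST = { ε }
  E → ,: FIRST = { ',' }
Productions for Y:
  Y → ε: FIRST = { ε }
  Y → Y Y *: FIRST = { '*' }

All alternatives of each non-terminal have pairwise disjoint FIRST sets.

Answer: No FIRST/FIRST conflicts.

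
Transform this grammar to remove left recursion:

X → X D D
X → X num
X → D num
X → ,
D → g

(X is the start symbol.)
X is directly left-recursive. The standard transformation for
  A → A α₁ | ... | A α_m | β₁ | ... | β_n
is
  A  → β₁ A' | ... | β_n A'
  A' → α₁ A' | ... | α_m A' | ε

X → D num becomes X → D num X'
X → , becomes X → , X'
X → X D D becomes X' → D D X'
X → X num becomes X' → num X'
Add X' → ε

Productions for other non-terminals are unchanged:
  D → g

Resulting grammar:
X → D num X'
X → , X'
X' → D D X'
X' → num X'
X' → ε
D → g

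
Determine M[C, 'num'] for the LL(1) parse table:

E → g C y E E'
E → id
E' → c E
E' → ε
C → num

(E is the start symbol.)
To find M[C, 'num'], we find productions for C where 'num' is in the predict set (PREDICT(N → α) = (FIRST(α) \ {ε}) ∪ (FOLLOW(N) if α ⇒* ε)).

C → num: PREDICT = { 'num' }
  'num' is in predict set, so this production goes in M[C, 'num']

M[C, 'num'] = C → num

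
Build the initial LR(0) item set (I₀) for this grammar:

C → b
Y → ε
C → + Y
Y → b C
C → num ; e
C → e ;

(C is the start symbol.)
{ [C → . + Y], [C → . b], [C → . e ;], [C → . num ; e], [C' → . C] }

First, augment the grammar with C' → C
I₀ = CLOSURE({ [C' → . C] }):
  [C' → . C] has the dot before C: add [C → . b], [C → . + Y], [C → . num ; e], [C → . e ;]
No further items can be added.

I₀ = { [C → . + Y], [C → . b], [C → . e ;], [C → . num ; e], [C' → . C] }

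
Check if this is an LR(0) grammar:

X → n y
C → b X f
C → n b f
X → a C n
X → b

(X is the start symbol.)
Yes, the grammar is LR(0)

Augment with X' → X and build the canonical LR(0) collection (I0 = CLOSURE({[X' → . X]}), then GOTO on every symbol after a dot until no new states appear). It has 14 states:
  I0: { [X → . a C n], [X → . b], [X → . n y], [X' → . X] }  — shift
  I1: { [X' → X .] }  — accept
  I2: { [C → . b X f], [C → . n b f], [X → a . C n] }  — shift
  I3: { [X → b .] }  — reduce
  I4: { [X → n . y] }  — shift
  I5: { [X → n y .] }  — reduce
  I6: { [X → a C . n] }  — shift
  I7: { [C → b . X f], [X → . a C n], [X → . b], [X → . n y] }  — shift
  I8: { [C → n . b f] }  — shift
  I9: { [C → n b . f] }  — shift
  I10: { [C → n b f .] }  — reduce
  I11: { [C → b X . f] }  — shift
  I12: { [C → b X f .] }  — reduce
  I13: { [X → a C n .] }  — reduce

Every state is either a pure shift/goto state or contains exactly one complete item and nothing to shift — no conflicts. The grammar is LR(0).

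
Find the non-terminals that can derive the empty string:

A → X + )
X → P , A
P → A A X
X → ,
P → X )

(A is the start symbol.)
None

There are no ε-productions, so no non-terminal can derive ε.
No non-terminals are nullable.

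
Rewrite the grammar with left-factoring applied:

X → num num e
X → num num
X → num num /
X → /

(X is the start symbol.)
Left-factoring transforms A → αβ₁ | αβ₂ into A → αA' and A' → β₁ | β₂
(α is the longest common prefix among the alternatives). Repeat until
no nonterminal has two alternatives with a common prefix.

Round 1: X has alternatives sharing prefix 'num num'. Introduce X': X → num num X'
  Add: X' → e
  Add: X' → ε
  Add: X' → /

No remaining common prefixes — done.

Resulting grammar:
X → num num X'
X' → e
X' → ε
X' → /
X → /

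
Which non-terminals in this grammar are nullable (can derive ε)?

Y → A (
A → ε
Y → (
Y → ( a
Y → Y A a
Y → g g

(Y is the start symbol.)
{ 'A' }

A non-terminal is nullable if it can derive ε (the empty string): either it has an ε-production, or it has a production whose right-hand side consists entirely of nullable non-terminals.

ε-productions: A → ε
So A is immediately nullable.
No further non-terminal can be added: every production for the remaining non-terminals contains a terminal or a non-nullable non-terminal.
Nullable = { 'A' }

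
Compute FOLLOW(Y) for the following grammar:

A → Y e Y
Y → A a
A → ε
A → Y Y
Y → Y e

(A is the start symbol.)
{ $, 'a', 'e' }

To compute FOLLOW(Y), find every occurrence of Y on a right-hand side N → α Y β: add FIRST(β) \ {ε}, and if β is empty or nullable also add FOLLOW(N). Iterate to a fixed point.

In A → Y e Y: Y is followed by e Y, add FIRST(e Y) \ {ε} = { 'e' }
In A → Y e Y: Y is at the end, add FOLLOW(A)
In A → Y Y: Y is followed by Y, add FIRST(Y) \ {ε} = { 'a' }
In A → Y Y: Y is at the end, add FOLLOW(A)
In Y → Y e: Y is followed by e, add FIRST(e) \ {ε} = { 'e' }

The FOLLOW sets referred to above (computed the same way, to a fixed point):
  FOLLOW(A) = { $, 'a' }

Taking the union: FOLLOW(Y) = { $, 'a', 'e' }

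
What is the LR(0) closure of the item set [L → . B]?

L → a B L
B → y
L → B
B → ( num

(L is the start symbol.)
To compute CLOSURE, for each item [A → α.Bβ] where B is a non-terminal, add [B → .γ] for all productions B → γ; repeat for the newly added items until nothing changes.

Start with: [L → . B]
  [L → . B] has the dot before B: add [B → . y], [B → . ( num]
No further items can be added.

CLOSURE = { [B → . ( num], [B → . y], [L → . B] }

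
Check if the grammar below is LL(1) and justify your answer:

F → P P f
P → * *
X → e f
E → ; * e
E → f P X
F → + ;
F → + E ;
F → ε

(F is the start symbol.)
A grammar is LL(1) if for each non-terminal N with multiple productions, the predict sets of those productions are pairwise disjoint, where PREDICT(N → α) = (FIRST(α) \ {ε}) ∪ (FOLLOW(N) if α ⇒* ε).

Relevant sets:
  FIRST(P) = { '*' }
  FOLLOW(F) = { $ }

For F:
  PREDICT(F → P P f) = { '*' }
  PREDICT(F → '+' ';') = { '+' }
  PREDICT(F → '+' E ';') = { '+' }
  PREDICT(F → ε) = { $ }
For E:
  PREDICT(E → ';' '*' e) = { ';' }
  PREDICT(E → f P X) = { 'f' }
P, X have a single production, so nothing to check there.

Conflict found: Predict set conflict for F: { '+' }
The grammar is NOT LL(1).

Answer: No. Predict set conflict for F: { '+' }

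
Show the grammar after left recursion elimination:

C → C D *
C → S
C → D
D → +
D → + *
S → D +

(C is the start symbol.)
C → S C'
C → D C'
C' → D * C'
C' → ε
D → +
D → + *
S → D +

C is directly left-recursive. The standard transformation for
  A → A α₁ | ... | A α_m | β₁ | ... | β_n
is
  A  → β₁ A' | ... | β_n A'
  A' → α₁ A' | ... | α_m A' | ε

C → S becomes C → S C'
C → D becomes C → D C'
C → C D * becomes C' → D * C'
Add C' → ε

Productions for other non-terminals are unchanged:
  D → +
  D → + *
  S → D +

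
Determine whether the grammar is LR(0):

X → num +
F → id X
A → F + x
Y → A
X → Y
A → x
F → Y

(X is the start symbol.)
A grammar is LR(0) if no state in the canonical LR(0) collection has:
  - both a shift item (dot before a terminal) and a complete item (shift-reduce conflict), or
  - two or more complete items (reduce-reduce conflict; the accept item [X' → X .] counts as a complete item here).

Augment with X' → X and build the canonical LR(0) collection (I0 = CLOSURE({[X' → . X]}), then GOTO on every symbol after a dot until no new states appear). It has 12 states:
  I0: { [A → . F + x], [A → . x], [F → . Y], [F → . id X], [X → . Y], [X → . num +], [X' → . X], [Y → . A] }  — shift
  I1: { [Y → A .] }  — reduce
  I2: { [A → F . + x] }  — shift
  I3: { [X' → X .] }  — accept
  I4: { [F → Y .], [X → Y .] }  — 2 reduces
  I5: { [A → . F + x], [A → . x], [F → . Y], [F → . id X], [F → id . X], [X → . Y], [X → . num +], [Y → . A] }  — shift
  I6: { [X → num . +] }  — shift
  I7: { [A → x .] }  — reduce
  I8: { [X → num + .] }  — reduce
  I9: { [F → id X .] }  — reduce
  I10: { [A → F + . x] }  — shift
  I11: { [A → F + x .] }  — reduce

Conflict in state I4:
  Reduce-reduce conflict: [F → Y .] and [X → Y .]
So the grammar is NOT LR(0).

Answer: No. Reduce-reduce conflict: [F → Y .] and [X → Y .]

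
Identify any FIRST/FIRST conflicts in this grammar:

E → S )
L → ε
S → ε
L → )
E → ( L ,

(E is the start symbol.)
No FIRST/FIRST conflicts.

A FIRST/FIRST conflict occurs when two productions N → α and N → β for the same non-terminal have FIRST(α) ∩ FIRST(β) ≠ ∅ (with ε ∈ FIRST of a nullable right-hand side, so two nullable alternatives also conflict).

FIRST sets of the non-terminals at (or reachable through a nullable prefix from) the front of some alternative:
  FIRST(S) = { ε }

Productions for E:
  E → S ): FIRST = { ')' }
  E → ( L ,: FIRST = { '(' }
Productions for L:
  L → ε: FIRST = { ε }
  L → ): FIRST = { ')' }
S has only one production, so no FIRST/FIRST conflict is possible there.

All alternatives of each non-terminal have pairwise disjoint FIRST sets.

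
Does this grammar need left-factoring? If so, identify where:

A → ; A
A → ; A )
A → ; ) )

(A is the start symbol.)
Left-factoring is needed when two productions for the same non-terminal
share a common prefix on the right-hand side.

Productions for A:
  A → ; A
  A → ; A )
  A → ; ) )

Found common prefix ';' in productions for A

Answer: Yes, A has productions with common prefix ';'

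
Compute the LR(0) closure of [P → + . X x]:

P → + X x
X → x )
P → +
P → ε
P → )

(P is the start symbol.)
{ [P → + . X x], [X → . x )] }

To compute CLOSURE, for each item [A → α.Bβ] where B is a non-terminal, add [B → .γ] for all productions B → γ; repeat for the newly added items until nothing changes.

Start with: [P → + . X x]
  [P → + . X x] has the dot before X: add [X → . x )]
No further items can be added.

CLOSURE = { [P → + . X x], [X → . x )] }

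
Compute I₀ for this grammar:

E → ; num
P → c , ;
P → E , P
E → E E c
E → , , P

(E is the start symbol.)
First, augment the grammar with E' → E
I₀ = CLOSURE({ [E' → . E] }):
  [E' → . E] has the dot before E: add [E → . ; num], [E → . E E c], [E → . , , P]
No further items can be added.

I₀ = { [E → . , , P], [E → . ; num], [E → . E E c], [E' → . E] }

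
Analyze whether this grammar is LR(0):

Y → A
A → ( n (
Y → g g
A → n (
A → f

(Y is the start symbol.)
Yes, the grammar is LR(0)

A grammar is LR(0) if no state in the canonical LR(0) collection has:
  - both a shift item (dot before a terminal) and a complete item (shift-reduce conflict), or
  - two or more complete items (reduce-reduce conflict; the accept item [Y' → Y .] counts as a complete item here).

Augment with Y' → Y and build the canonical LR(0) collection (I0 = CLOSURE({[Y' → . Y]}), then GOTO on every symbol after a dot until no new states appear). It has 11 states:
  I0: { [A → . ( n (], [A → . f], [A → . n (], [Y → . A], [Y → . g g], [Y' → . Y] }  — shift
  I1: { [A → ( . n (] }  — shift
  I2: { [Y → A .] }  — reduce
  I3: { [Y' → Y .] }  — accept
  I4: { [A → f .] }  — reduce
  I5: { [Y → g . g] }  — shift
  I6: { [A → n . (] }  — shift
  I7: { [A → n ( .] }  — reduce
  I8: { [Y → g g .] }  — reduce
  I9: { [A → ( n . (] }  — shift
  I10: { [A → ( n ( .] }  — reduce

Every state is either a pure shift/goto state or contains exactly one complete item and nothing to shift — no conflicts. The grammar is LR(0).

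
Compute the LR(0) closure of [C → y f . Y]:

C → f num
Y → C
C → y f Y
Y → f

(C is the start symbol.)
To compute CLOSURE, for each item [A → α.Bβ] where B is a non-terminal, add [B → .γ] for all productions B → γ; repeat for the newly added items until nothing changes.

Start with: [C → y f . Y]
  [C → y f . Y] has the dot before Y: add [Y → . C], [Y → . f]
  [Y → . C] has the dot before C: add [C → . f num], [C → . y f Y]
No further items can be added.

CLOSURE = { [C → . f num], [C → . y f Y], [C → y f . Y], [Y → . C], [Y → . f] }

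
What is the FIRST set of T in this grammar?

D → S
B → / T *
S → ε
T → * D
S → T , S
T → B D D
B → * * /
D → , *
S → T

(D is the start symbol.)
{ '*', '/' }

To compute FIRST(T), examine every production with T on the left-hand side, reading each right-hand side left to right until a non-nullable symbol is reached.

FIRST sets of the other non-terminals involved (by the same procedure, iterated to a fixed point):
  FIRST(B) = { '*', '/' }

From T → * D:
  - '*' is a terminal: add '*' and stop
From T → B D D:
  - B is a non-terminal: add FIRST(B) \ {ε} = { '*', '/' }
    B is not nullable, so stop

Collecting: FIRST(T) = { '*', '/' }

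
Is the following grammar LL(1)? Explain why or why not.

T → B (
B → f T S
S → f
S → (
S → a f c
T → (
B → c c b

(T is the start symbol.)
A grammar is LL(1) if for each non-terminal N with multiple productions, the predict sets of those productions are pairwise disjoint, where PREDICT(N → α) = (FIRST(α) \ {ε}) ∪ (FOLLOW(N) if α ⇒* ε).

Relevant sets:
  FIRST(B) = { 'c', 'f' }

For T:
  PREDICT(T → B '(') = { 'c', 'f' }
  PREDICT(T → '(') = { '(' }
For B:
  PREDICT(B → f T S) = { 'f' }
  PREDICT(B → c c b) = { 'c' }
For S:
  PREDICT(S → f) = { 'f' }
  PREDICT(S → '(') = { '(' }
  PREDICT(S → a f c) = { 'a' }

All predict sets are disjoint. The grammar IS LL(1).

Answer: Yes, the grammar is LL(1).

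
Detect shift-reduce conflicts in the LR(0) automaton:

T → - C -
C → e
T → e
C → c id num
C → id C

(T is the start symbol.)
Augment with T' → T and build the canonical LR(0) collection (I0 = CLOSURE({[T' → . T]}), then GOTO on every symbol after a dot until no new states appear). It has 12 states:
  I0: { [T → . - C -], [T → . e], [T' → . T] }  — shift
  I1: { [C → . c id num], [C → . e], [C → . id C], [T → - . C -] }  — shift
  I2: { [T' → T .] }  — accept
  I3: { [T → e .] }  — reduce
  I4: { [T → - C . -] }  — shift
  I5: { [C → c . id num] }  — shift
  I6: { [C → e .] }  — reduce
  I7: { [C → . c id num], [C → . e], [C → . id C], [C → id . C] }  — shift
  I8: { [C → id C .] }  — reduce
  I9: { [C → c id . num] }  — shift
  I10: { [C → c id num .] }  — reduce
  I11: { [T → - C - .] }  — reduce

No state contains both a complete item and a shift item.

Answer: No shift-reduce conflicts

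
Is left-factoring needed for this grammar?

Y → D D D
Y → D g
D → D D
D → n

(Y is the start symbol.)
Yes, Y has productions with common prefix 'D'

Left-factoring is needed when two productions for the same non-terminal
share a common prefix on the right-hand side.

Productions for Y:
  Y → D D D
  Y → D g
Productions for D:
  D → D D
  D → n

Found common prefix 'D' in productions for Y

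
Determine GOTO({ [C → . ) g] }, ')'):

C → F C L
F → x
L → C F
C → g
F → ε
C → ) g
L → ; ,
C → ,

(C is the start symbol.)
{ [C → ) . g] }

GOTO(I, ')') = CLOSURE({ [A → αX.β] : [A → α.Xβ] ∈ I, X = ')' })

Items with dot before ')', with the dot advanced:
  [C → . ) g] → [C → ) . g]
Closure adds nothing (no advanced item has the dot before a non-terminal).

GOTO = { [C → ) . g] }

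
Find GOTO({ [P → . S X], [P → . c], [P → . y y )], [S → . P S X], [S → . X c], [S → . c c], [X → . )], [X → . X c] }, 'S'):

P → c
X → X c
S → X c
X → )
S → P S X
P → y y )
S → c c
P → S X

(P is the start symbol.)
{ [P → S . X], [X → . )], [X → . X c] }

GOTO(I, 'S') = CLOSURE({ [A → αX.β] : [A → α.Xβ] ∈ I, X = 'S' })

Items with dot before 'S', with the dot advanced:
  [P → . S X] → [P → S . X]
Closure of the advanced items:
  [P → S . X] has the dot before X: add [X → . X c], [X → . )]

GOTO = { [P → S . X], [X → . )], [X → . X c] }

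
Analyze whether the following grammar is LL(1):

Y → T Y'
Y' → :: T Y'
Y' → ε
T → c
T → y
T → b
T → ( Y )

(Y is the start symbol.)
Yes, the grammar is LL(1).

A grammar is LL(1) if for each non-terminal N with multiple productions, the predict sets of those productions are pairwise disjoint, where PREDICT(N → α) = (FIRST(α) \ {ε}) ∪ (FOLLOW(N) if α ⇒* ε).

Relevant sets:
  FOLLOW(Y') = { $, ')' }

For Y':
  PREDICT(Y' → :: T Y') = { '::' }
  PREDICT(Y' → ε) = { $, ')' }
For T:
  PREDICT(T → c) = { 'c' }
  PREDICT(T → y) = { 'y' }
  PREDICT(T → b) = { 'b' }
  PREDICT(T → '(' Y ')') = { '(' }
Y has a single production, so nothing to check there.

All predict sets are disjoint. The grammar IS LL(1).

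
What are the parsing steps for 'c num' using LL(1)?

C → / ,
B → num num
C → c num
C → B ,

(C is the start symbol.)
LL(1) parsing maintains a stack (initially the start symbol over $) and the input. At each step: if the stack top is a terminal, match it against the current input token; if it is a non-terminal N, replace it with the RHS of M[N, lookahead] (the unique production whose predict set contains the lookahead).

Stack is shown with the top on the left.

Stack    Input    Action
------------------------
C $      c num $  output C → c num
c num $  c num $  match 'c'
num $    num $    match 'num'
$        $        accept

The string is accepted.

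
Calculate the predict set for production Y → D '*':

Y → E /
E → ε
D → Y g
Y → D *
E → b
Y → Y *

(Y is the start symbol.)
PREDICT(Y → D '*') = (FIRST(RHS) \ {ε}) ∪ (FOLLOW(Y) if ε ∈ FIRST(RHS), i.e. RHS ⇒* ε)
FIRST(D) = { '/', 'b' }
FIRST(D '*') = { '/', 'b' }
ε ∉ FIRST(D '*'), so FOLLOW(Y) is not added.
PREDICT(Y → D '*') = { '/', 'b' }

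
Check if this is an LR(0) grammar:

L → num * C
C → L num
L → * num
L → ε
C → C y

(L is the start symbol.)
No. Shift-reduce conflict between [L → .] and [L → . * num]

A grammar is LR(0) if no state in the canonical LR(0) collection has:
  - both a shift item (dot before a terminal) and a complete item (shift-reduce conflict), or
  - two or more complete items (reduce-reduce conflict; the accept item [L' → L .] counts as a complete item here).

Augment with L' → L and build the canonical LR(0) collection (I0 = CLOSURE({[L' → . L]}), then GOTO on every symbol after a dot until no new states appear). It has 10 states:
  I0: { [L → . * num], [L → . num * C], [L → .], [L' → . L] }  — shift, reduce
  I1: { [L → * . num] }  — shift
  I2: { [L' → L .] }  — accept
  I3: { [L → num . * C] }  — shift
  I4: { [C → . C y], [C → . L num], [L → . * num], [L → . num * C], [L → .], [L → num * . C] }  — shift, reduce
  I5: { [C → C . y], [L → num * C .] }  — shift, reduce
  I6: { [C → L . num] }  — shift
  I7: { [C → L num .] }  — reduce
  I8: { [C → C y .] }  — reduce
  I9: { [L → * num .] }  — reduce

Conflict in state I0:
  Shift-reduce conflict between [L → .] and [L → . * num]
So the grammar is NOT LR(0).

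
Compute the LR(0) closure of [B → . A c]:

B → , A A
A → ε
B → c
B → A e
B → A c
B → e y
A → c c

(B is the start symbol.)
{ [A → . c c], [A → .], [B → . A c] }

Start with: [B → . A c]
  [B → . A c] has the dot before A: add [A → .], [A → . c c]
No further items can be added.

CLOSURE = { [A → . c c], [A → .], [B → . A c] }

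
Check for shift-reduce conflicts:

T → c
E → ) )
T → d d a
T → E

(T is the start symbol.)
Augment with T' → T and build the canonical LR(0) collection (I0 = CLOSURE({[T' → . T]}), then GOTO on every symbol after a dot until no new states appear). It has 9 states:
  I0: { [E → . ) )], [T → . E], [T → . c], [T → . d d a], [T' → . T] }  — shift
  I1: { [E → ) . )] }  — shift
  I2: { [T → E .] }  — reduce
  I3: { [T' → T .] }  — accept
  I4: { [T → c .] }  — reduce
  I5: { [T → d . d a] }  — shift
  I6: { [T → d d . a] }  — shift
  I7: { [T → d d a .] }  — reduce
  I8: { [E → ) ) .] }  — reduce

No state contains both a complete item and a shift item.

Answer: No shift-reduce conflicts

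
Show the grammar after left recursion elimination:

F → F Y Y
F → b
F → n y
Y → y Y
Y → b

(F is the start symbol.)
F → b F'
F → n y F'
F' → Y Y F'
F' → ε
Y → y Y
Y → b

F is directly left-recursive. The standard transformation for
  A → A α₁ | ... | A α_m | β₁ | ... | β_n
is
  A  → β₁ A' | ... | β_n A'
  A' → α₁ A' | ... | α_m A' | ε

F → b becomes F → b F'
F → n y becomes F → n y F'
F → F Y Y becomes F' → Y Y F'
Add F' → ε

Productions for other non-terminals are unchanged:
  Y → y Y
  Y → b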